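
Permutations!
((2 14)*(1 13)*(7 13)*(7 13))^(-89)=((1 13)(2 14))^(-89)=(1 13)(2 14)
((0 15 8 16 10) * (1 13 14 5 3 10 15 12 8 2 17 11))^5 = (0 2 14 12 17 5 8 11 3 16 1 10 15 13)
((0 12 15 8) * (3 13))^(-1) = ((0 12 15 8)(3 13))^(-1) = (0 8 15 12)(3 13)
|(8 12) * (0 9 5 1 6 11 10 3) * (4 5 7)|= |(0 9 7 4 5 1 6 11 10 3)(8 12)|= 10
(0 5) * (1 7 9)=[5, 7, 2, 3, 4, 0, 6, 9, 8, 1]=(0 5)(1 7 9)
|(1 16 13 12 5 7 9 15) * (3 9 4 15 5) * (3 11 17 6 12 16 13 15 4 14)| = 20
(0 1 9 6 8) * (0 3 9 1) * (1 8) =(1 8 3 9 6) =[0, 8, 2, 9, 4, 5, 1, 7, 3, 6]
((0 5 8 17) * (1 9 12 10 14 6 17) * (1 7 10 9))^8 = ((0 5 8 7 10 14 6 17)(9 12))^8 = (17)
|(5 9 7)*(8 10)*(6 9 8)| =|(5 8 10 6 9 7)| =6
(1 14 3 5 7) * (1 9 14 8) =(1 8)(3 5 7 9 14) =[0, 8, 2, 5, 4, 7, 6, 9, 1, 14, 10, 11, 12, 13, 3]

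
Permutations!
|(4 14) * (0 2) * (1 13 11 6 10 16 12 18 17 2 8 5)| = |(0 8 5 1 13 11 6 10 16 12 18 17 2)(4 14)| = 26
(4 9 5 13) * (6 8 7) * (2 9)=(2 9 5 13 4)(6 8 7)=[0, 1, 9, 3, 2, 13, 8, 6, 7, 5, 10, 11, 12, 4]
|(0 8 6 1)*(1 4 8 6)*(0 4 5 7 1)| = 7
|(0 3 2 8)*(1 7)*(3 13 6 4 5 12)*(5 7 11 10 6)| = 42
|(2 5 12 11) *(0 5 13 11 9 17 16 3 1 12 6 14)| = 12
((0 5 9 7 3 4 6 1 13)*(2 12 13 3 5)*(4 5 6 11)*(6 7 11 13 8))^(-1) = (0 13 4 11 9 5 3 1 6 8 12 2) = ((0 2 12 8 6 1 3 5 9 11 4 13))^(-1)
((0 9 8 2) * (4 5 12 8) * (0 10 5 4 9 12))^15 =((0 12 8 2 10 5))^15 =(0 2)(5 8)(10 12)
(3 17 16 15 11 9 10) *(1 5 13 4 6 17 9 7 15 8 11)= (1 5 13 4 6 17 16 8 11 7 15)(3 9 10)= [0, 5, 2, 9, 6, 13, 17, 15, 11, 10, 3, 7, 12, 4, 14, 1, 8, 16]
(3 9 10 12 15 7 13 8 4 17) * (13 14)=(3 9 10 12 15 7 14 13 8 4 17)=[0, 1, 2, 9, 17, 5, 6, 14, 4, 10, 12, 11, 15, 8, 13, 7, 16, 3]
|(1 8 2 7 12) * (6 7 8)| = |(1 6 7 12)(2 8)| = 4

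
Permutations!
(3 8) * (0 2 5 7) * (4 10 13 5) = [2, 1, 4, 8, 10, 7, 6, 0, 3, 9, 13, 11, 12, 5] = (0 2 4 10 13 5 7)(3 8)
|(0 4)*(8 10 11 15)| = |(0 4)(8 10 11 15)| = 4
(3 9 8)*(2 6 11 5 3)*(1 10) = (1 10)(2 6 11 5 3 9 8) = [0, 10, 6, 9, 4, 3, 11, 7, 2, 8, 1, 5]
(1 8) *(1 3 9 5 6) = (1 8 3 9 5 6) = [0, 8, 2, 9, 4, 6, 1, 7, 3, 5]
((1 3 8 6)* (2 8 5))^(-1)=((1 3 5 2 8 6))^(-1)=(1 6 8 2 5 3)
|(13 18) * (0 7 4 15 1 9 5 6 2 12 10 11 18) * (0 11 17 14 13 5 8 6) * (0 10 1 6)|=70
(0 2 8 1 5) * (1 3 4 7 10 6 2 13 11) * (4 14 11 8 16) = (0 13 8 3 14 11 1 5)(2 16 4 7 10 6) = [13, 5, 16, 14, 7, 0, 2, 10, 3, 9, 6, 1, 12, 8, 11, 15, 4]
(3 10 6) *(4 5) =(3 10 6)(4 5) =[0, 1, 2, 10, 5, 4, 3, 7, 8, 9, 6]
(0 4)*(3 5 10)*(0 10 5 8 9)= (0 4 10 3 8 9)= [4, 1, 2, 8, 10, 5, 6, 7, 9, 0, 3]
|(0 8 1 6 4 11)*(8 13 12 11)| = |(0 13 12 11)(1 6 4 8)| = 4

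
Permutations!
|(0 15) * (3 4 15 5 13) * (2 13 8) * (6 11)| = |(0 5 8 2 13 3 4 15)(6 11)| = 8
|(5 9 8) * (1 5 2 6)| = 6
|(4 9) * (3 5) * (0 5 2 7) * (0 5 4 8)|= 4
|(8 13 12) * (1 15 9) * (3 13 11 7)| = |(1 15 9)(3 13 12 8 11 7)| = 6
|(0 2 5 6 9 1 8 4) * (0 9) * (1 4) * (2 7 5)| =4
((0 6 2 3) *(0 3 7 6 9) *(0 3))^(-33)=((0 9 3)(2 7 6))^(-33)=(9)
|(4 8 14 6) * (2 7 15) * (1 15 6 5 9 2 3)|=24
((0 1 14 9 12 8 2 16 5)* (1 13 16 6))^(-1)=((0 13 16 5)(1 14 9 12 8 2 6))^(-1)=(0 5 16 13)(1 6 2 8 12 9 14)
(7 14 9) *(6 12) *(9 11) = (6 12)(7 14 11 9) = [0, 1, 2, 3, 4, 5, 12, 14, 8, 7, 10, 9, 6, 13, 11]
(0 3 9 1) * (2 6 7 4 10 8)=(0 3 9 1)(2 6 7 4 10 8)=[3, 0, 6, 9, 10, 5, 7, 4, 2, 1, 8]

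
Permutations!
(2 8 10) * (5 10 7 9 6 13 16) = (2 8 7 9 6 13 16 5 10) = [0, 1, 8, 3, 4, 10, 13, 9, 7, 6, 2, 11, 12, 16, 14, 15, 5]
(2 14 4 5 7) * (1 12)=[0, 12, 14, 3, 5, 7, 6, 2, 8, 9, 10, 11, 1, 13, 4]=(1 12)(2 14 4 5 7)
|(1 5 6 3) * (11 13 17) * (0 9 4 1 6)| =|(0 9 4 1 5)(3 6)(11 13 17)| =30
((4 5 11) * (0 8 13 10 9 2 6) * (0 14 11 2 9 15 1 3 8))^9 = ((1 3 8 13 10 15)(2 6 14 11 4 5))^9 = (1 13)(2 11)(3 10)(4 6)(5 14)(8 15)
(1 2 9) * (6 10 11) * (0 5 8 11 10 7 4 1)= [5, 2, 9, 3, 1, 8, 7, 4, 11, 0, 10, 6]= (0 5 8 11 6 7 4 1 2 9)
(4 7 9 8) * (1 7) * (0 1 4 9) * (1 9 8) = (0 9 1 7) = [9, 7, 2, 3, 4, 5, 6, 0, 8, 1]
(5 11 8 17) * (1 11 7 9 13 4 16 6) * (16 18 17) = (1 11 8 16 6)(4 18 17 5 7 9 13) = [0, 11, 2, 3, 18, 7, 1, 9, 16, 13, 10, 8, 12, 4, 14, 15, 6, 5, 17]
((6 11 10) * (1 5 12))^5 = (1 12 5)(6 10 11)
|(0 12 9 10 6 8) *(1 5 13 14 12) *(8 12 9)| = 10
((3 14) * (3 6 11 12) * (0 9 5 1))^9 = (0 9 5 1)(3 12 11 6 14)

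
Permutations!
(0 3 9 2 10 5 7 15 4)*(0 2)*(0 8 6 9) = (0 3)(2 10 5 7 15 4)(6 9 8) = [3, 1, 10, 0, 2, 7, 9, 15, 6, 8, 5, 11, 12, 13, 14, 4]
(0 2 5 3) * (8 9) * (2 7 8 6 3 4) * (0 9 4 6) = [7, 1, 5, 9, 2, 6, 3, 8, 4, 0] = (0 7 8 4 2 5 6 3 9)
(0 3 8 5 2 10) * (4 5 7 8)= (0 3 4 5 2 10)(7 8)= [3, 1, 10, 4, 5, 2, 6, 8, 7, 9, 0]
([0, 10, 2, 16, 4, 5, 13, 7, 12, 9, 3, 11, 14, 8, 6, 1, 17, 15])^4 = [0, 17, 2, 1, 4, 5, 14, 7, 13, 9, 15, 11, 8, 6, 12, 16, 10, 3]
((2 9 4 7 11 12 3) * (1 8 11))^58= ((1 8 11 12 3 2 9 4 7))^58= (1 3 7 12 4 11 9 8 2)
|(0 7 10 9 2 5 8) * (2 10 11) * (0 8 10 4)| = 8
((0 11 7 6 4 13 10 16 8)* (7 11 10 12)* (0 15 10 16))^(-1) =(0 10 15 8 16)(4 6 7 12 13)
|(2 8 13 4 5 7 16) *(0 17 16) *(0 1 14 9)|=|(0 17 16 2 8 13 4 5 7 1 14 9)|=12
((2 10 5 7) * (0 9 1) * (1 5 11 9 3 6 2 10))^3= (0 2 3 1 6)(5 11 7 9 10)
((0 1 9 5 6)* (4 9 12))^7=(12)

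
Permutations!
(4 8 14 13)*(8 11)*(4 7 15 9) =(4 11 8 14 13 7 15 9) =[0, 1, 2, 3, 11, 5, 6, 15, 14, 4, 10, 8, 12, 7, 13, 9]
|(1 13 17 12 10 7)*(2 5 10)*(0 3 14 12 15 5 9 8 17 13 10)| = 30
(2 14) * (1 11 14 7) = (1 11 14 2 7) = [0, 11, 7, 3, 4, 5, 6, 1, 8, 9, 10, 14, 12, 13, 2]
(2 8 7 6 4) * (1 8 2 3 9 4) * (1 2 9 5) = (1 8 7 6 2 9 4 3 5) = [0, 8, 9, 5, 3, 1, 2, 6, 7, 4]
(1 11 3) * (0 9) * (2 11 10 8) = [9, 10, 11, 1, 4, 5, 6, 7, 2, 0, 8, 3] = (0 9)(1 10 8 2 11 3)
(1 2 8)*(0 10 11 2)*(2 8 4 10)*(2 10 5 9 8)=(0 10 11 2 4 5 9 8 1)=[10, 0, 4, 3, 5, 9, 6, 7, 1, 8, 11, 2]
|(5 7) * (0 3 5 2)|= 5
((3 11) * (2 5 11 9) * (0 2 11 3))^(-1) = ((0 2 5 3 9 11))^(-1) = (0 11 9 3 5 2)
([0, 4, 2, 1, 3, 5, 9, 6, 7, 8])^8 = [0, 3, 2, 4, 1, 5, 6, 7, 8, 9]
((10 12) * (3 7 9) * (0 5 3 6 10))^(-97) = ((0 5 3 7 9 6 10 12))^(-97) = (0 12 10 6 9 7 3 5)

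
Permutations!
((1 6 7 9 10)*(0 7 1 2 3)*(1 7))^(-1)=(0 3 2 10 9 7 6 1)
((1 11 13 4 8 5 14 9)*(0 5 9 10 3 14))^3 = (14)(0 5)(1 4)(8 11)(9 13)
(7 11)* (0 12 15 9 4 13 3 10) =(0 12 15 9 4 13 3 10)(7 11) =[12, 1, 2, 10, 13, 5, 6, 11, 8, 4, 0, 7, 15, 3, 14, 9]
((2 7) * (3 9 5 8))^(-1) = (2 7)(3 8 5 9)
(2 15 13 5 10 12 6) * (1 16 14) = (1 16 14)(2 15 13 5 10 12 6) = [0, 16, 15, 3, 4, 10, 2, 7, 8, 9, 12, 11, 6, 5, 1, 13, 14]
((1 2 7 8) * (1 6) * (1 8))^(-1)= ((1 2 7)(6 8))^(-1)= (1 7 2)(6 8)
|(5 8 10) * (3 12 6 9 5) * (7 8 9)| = 6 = |(3 12 6 7 8 10)(5 9)|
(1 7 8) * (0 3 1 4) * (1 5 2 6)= [3, 7, 6, 5, 0, 2, 1, 8, 4]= (0 3 5 2 6 1 7 8 4)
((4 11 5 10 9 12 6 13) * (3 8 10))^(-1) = ((3 8 10 9 12 6 13 4 11 5))^(-1) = (3 5 11 4 13 6 12 9 10 8)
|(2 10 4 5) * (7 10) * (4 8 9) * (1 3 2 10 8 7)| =|(1 3 2)(4 5 10 7 8 9)| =6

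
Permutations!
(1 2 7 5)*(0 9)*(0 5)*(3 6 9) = [3, 2, 7, 6, 4, 1, 9, 0, 8, 5] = (0 3 6 9 5 1 2 7)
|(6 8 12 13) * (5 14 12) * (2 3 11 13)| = |(2 3 11 13 6 8 5 14 12)| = 9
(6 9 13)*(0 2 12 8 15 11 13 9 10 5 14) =(0 2 12 8 15 11 13 6 10 5 14) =[2, 1, 12, 3, 4, 14, 10, 7, 15, 9, 5, 13, 8, 6, 0, 11]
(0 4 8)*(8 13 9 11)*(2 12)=[4, 1, 12, 3, 13, 5, 6, 7, 0, 11, 10, 8, 2, 9]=(0 4 13 9 11 8)(2 12)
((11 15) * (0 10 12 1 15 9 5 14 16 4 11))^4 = ((0 10 12 1 15)(4 11 9 5 14 16))^4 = (0 15 1 12 10)(4 14 9)(5 11 16)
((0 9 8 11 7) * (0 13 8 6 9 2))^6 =(7 8)(11 13)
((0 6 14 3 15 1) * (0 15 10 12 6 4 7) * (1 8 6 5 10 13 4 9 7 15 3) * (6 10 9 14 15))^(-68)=(0 1 13 6 8 12 9)(3 4 15 10 5 7 14)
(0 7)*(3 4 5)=(0 7)(3 4 5)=[7, 1, 2, 4, 5, 3, 6, 0]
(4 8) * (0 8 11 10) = (0 8 4 11 10) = [8, 1, 2, 3, 11, 5, 6, 7, 4, 9, 0, 10]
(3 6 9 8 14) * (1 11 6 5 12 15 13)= (1 11 6 9 8 14 3 5 12 15 13)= [0, 11, 2, 5, 4, 12, 9, 7, 14, 8, 10, 6, 15, 1, 3, 13]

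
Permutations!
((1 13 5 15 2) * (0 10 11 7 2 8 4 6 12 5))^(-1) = ((0 10 11 7 2 1 13)(4 6 12 5 15 8))^(-1) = (0 13 1 2 7 11 10)(4 8 15 5 12 6)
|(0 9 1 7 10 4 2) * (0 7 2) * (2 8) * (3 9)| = 9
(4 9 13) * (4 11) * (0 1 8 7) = [1, 8, 2, 3, 9, 5, 6, 0, 7, 13, 10, 4, 12, 11] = (0 1 8 7)(4 9 13 11)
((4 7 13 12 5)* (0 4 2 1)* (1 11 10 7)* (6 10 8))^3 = (2 6 13)(5 8 7)(10 12 11)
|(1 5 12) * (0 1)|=|(0 1 5 12)|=4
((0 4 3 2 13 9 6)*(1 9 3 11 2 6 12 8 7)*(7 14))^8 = (0 4 11 2 13 3 6)(1 12 14)(7 9 8) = ((0 4 11 2 13 3 6)(1 9 12 8 14 7))^8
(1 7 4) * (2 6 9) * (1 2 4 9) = [0, 7, 6, 3, 2, 5, 1, 9, 8, 4] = (1 7 9 4 2 6)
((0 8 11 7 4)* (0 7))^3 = (11)(4 7)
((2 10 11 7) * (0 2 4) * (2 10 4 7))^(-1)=((0 10 11 2 4))^(-1)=(0 4 2 11 10)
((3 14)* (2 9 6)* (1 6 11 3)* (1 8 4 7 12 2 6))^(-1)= (2 12 7 4 8 14 3 11 9)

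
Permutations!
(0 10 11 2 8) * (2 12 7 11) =(0 10 2 8)(7 11 12) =[10, 1, 8, 3, 4, 5, 6, 11, 0, 9, 2, 12, 7]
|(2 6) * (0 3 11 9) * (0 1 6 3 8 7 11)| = 9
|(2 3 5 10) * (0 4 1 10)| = |(0 4 1 10 2 3 5)| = 7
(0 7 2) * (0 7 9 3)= (0 9 3)(2 7)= [9, 1, 7, 0, 4, 5, 6, 2, 8, 3]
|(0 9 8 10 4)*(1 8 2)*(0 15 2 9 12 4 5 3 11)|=11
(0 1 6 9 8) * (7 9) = (0 1 6 7 9 8) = [1, 6, 2, 3, 4, 5, 7, 9, 0, 8]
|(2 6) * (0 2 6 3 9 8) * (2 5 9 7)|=|(0 5 9 8)(2 3 7)|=12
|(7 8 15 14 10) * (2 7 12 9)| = |(2 7 8 15 14 10 12 9)| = 8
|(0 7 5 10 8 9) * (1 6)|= 6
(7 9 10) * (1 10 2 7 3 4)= [0, 10, 7, 4, 1, 5, 6, 9, 8, 2, 3]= (1 10 3 4)(2 7 9)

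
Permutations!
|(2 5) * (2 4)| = |(2 5 4)| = 3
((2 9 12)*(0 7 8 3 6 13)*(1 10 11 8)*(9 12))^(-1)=(0 13 6 3 8 11 10 1 7)(2 12)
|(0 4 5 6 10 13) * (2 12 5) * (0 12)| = 15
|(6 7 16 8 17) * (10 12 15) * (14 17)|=|(6 7 16 8 14 17)(10 12 15)|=6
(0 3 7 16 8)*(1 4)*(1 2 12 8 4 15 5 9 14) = [3, 15, 12, 7, 2, 9, 6, 16, 0, 14, 10, 11, 8, 13, 1, 5, 4] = (0 3 7 16 4 2 12 8)(1 15 5 9 14)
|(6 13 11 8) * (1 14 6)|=6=|(1 14 6 13 11 8)|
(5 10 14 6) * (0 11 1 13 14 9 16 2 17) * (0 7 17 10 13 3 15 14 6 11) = [0, 3, 10, 15, 4, 13, 5, 17, 8, 16, 9, 1, 12, 6, 11, 14, 2, 7] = (1 3 15 14 11)(2 10 9 16)(5 13 6)(7 17)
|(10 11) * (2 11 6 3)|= 5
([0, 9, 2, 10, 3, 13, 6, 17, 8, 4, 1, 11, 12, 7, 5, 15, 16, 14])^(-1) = (1 10 3 4 9)(5 14 17 7 13)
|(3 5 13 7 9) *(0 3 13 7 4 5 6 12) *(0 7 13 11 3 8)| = |(0 8)(3 6 12 7 9 11)(4 5 13)| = 6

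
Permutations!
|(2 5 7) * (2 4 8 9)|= 6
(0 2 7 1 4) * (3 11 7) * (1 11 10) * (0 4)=[2, 0, 3, 10, 4, 5, 6, 11, 8, 9, 1, 7]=(0 2 3 10 1)(7 11)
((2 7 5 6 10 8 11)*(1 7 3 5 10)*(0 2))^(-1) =((0 2 3 5 6 1 7 10 8 11))^(-1) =(0 11 8 10 7 1 6 5 3 2)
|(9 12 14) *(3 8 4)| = 3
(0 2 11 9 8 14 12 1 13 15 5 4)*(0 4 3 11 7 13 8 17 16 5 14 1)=(0 2 7 13 15 14 12)(1 8)(3 11 9 17 16 5)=[2, 8, 7, 11, 4, 3, 6, 13, 1, 17, 10, 9, 0, 15, 12, 14, 5, 16]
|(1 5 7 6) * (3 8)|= 4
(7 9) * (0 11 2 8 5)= (0 11 2 8 5)(7 9)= [11, 1, 8, 3, 4, 0, 6, 9, 5, 7, 10, 2]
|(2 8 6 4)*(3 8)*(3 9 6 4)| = 6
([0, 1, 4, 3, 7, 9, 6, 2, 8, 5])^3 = [0, 1, 2, 3, 4, 9, 6, 7, 8, 5]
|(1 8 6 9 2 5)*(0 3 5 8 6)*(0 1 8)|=8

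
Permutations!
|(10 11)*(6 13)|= 2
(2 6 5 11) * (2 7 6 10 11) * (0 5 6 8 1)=(0 5 2 10 11 7 8 1)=[5, 0, 10, 3, 4, 2, 6, 8, 1, 9, 11, 7]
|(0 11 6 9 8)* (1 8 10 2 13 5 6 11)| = 6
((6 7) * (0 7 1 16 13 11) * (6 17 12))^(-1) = ((0 7 17 12 6 1 16 13 11))^(-1) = (0 11 13 16 1 6 12 17 7)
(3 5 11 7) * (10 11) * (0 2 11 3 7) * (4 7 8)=(0 2 11)(3 5 10)(4 7 8)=[2, 1, 11, 5, 7, 10, 6, 8, 4, 9, 3, 0]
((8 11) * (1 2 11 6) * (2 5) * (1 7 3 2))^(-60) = (11) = ((1 5)(2 11 8 6 7 3))^(-60)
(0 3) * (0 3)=[0, 1, 2, 3]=(3)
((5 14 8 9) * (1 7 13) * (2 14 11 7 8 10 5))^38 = (1 7 5 14 9)(2 8 13 11 10)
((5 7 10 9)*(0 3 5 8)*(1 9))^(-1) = (0 8 9 1 10 7 5 3)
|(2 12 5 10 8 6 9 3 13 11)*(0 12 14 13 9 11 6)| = 10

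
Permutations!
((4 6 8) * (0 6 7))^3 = ((0 6 8 4 7))^3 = (0 4 6 7 8)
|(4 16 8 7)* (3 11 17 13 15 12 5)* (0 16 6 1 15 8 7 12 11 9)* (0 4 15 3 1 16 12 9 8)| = |(0 12 5 1 3 8 9 4 6 16 7 15 11 17 13)| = 15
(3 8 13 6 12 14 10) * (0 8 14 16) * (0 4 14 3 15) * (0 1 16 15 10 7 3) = [8, 16, 2, 0, 14, 5, 12, 3, 13, 9, 10, 11, 15, 6, 7, 1, 4] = (0 8 13 6 12 15 1 16 4 14 7 3)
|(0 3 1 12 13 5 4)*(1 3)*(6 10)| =|(0 1 12 13 5 4)(6 10)| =6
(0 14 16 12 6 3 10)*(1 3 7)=[14, 3, 2, 10, 4, 5, 7, 1, 8, 9, 0, 11, 6, 13, 16, 15, 12]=(0 14 16 12 6 7 1 3 10)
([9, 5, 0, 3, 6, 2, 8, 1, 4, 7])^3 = [1, 0, 7, 3, 4, 9, 6, 2, 8, 5]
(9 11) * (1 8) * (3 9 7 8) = (1 3 9 11 7 8) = [0, 3, 2, 9, 4, 5, 6, 8, 1, 11, 10, 7]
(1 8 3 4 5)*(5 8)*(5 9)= (1 9 5)(3 4 8)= [0, 9, 2, 4, 8, 1, 6, 7, 3, 5]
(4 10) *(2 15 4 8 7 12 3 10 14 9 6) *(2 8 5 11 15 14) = [0, 1, 14, 10, 2, 11, 8, 12, 7, 6, 5, 15, 3, 13, 9, 4] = (2 14 9 6 8 7 12 3 10 5 11 15 4)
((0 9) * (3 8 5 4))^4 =(9)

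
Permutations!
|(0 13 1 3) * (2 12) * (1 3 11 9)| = |(0 13 3)(1 11 9)(2 12)| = 6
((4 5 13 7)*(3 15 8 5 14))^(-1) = (3 14 4 7 13 5 8 15)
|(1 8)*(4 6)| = |(1 8)(4 6)| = 2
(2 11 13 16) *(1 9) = (1 9)(2 11 13 16) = [0, 9, 11, 3, 4, 5, 6, 7, 8, 1, 10, 13, 12, 16, 14, 15, 2]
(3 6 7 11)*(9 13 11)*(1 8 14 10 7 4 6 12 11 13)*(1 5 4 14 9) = (1 8 9 5 4 6 14 10 7)(3 12 11) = [0, 8, 2, 12, 6, 4, 14, 1, 9, 5, 7, 3, 11, 13, 10]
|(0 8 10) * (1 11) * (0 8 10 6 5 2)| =|(0 10 8 6 5 2)(1 11)| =6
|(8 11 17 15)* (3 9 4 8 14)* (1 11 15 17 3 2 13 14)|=|(17)(1 11 3 9 4 8 15)(2 13 14)|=21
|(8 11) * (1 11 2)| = 4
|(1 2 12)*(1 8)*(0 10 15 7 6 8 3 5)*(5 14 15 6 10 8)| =12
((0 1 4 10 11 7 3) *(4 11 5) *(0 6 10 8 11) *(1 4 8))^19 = ((0 4 1)(3 6 10 5 8 11 7))^19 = (0 4 1)(3 11 5 6 7 8 10)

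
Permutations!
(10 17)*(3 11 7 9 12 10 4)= (3 11 7 9 12 10 17 4)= [0, 1, 2, 11, 3, 5, 6, 9, 8, 12, 17, 7, 10, 13, 14, 15, 16, 4]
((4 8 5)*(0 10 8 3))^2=(0 8 4)(3 10 5)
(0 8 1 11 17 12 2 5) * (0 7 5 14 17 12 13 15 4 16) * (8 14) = (0 14 17 13 15 4 16)(1 11 12 2 8)(5 7) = [14, 11, 8, 3, 16, 7, 6, 5, 1, 9, 10, 12, 2, 15, 17, 4, 0, 13]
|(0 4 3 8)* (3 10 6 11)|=7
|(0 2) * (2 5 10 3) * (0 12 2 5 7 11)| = |(0 7 11)(2 12)(3 5 10)| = 6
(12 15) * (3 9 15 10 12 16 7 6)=(3 9 15 16 7 6)(10 12)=[0, 1, 2, 9, 4, 5, 3, 6, 8, 15, 12, 11, 10, 13, 14, 16, 7]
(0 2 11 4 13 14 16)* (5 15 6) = [2, 1, 11, 3, 13, 15, 5, 7, 8, 9, 10, 4, 12, 14, 16, 6, 0] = (0 2 11 4 13 14 16)(5 15 6)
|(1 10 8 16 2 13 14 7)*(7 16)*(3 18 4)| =12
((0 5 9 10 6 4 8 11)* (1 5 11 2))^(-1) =(0 11)(1 2 8 4 6 10 9 5) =((0 11)(1 5 9 10 6 4 8 2))^(-1)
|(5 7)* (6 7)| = 3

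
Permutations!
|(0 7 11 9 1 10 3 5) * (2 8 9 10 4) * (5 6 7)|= |(0 5)(1 4 2 8 9)(3 6 7 11 10)|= 10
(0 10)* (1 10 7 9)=(0 7 9 1 10)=[7, 10, 2, 3, 4, 5, 6, 9, 8, 1, 0]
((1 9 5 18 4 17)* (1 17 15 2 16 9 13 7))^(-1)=((1 13 7)(2 16 9 5 18 4 15))^(-1)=(1 7 13)(2 15 4 18 5 9 16)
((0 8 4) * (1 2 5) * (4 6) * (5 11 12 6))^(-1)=((0 8 5 1 2 11 12 6 4))^(-1)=(0 4 6 12 11 2 1 5 8)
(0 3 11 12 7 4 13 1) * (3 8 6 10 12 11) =(0 8 6 10 12 7 4 13 1) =[8, 0, 2, 3, 13, 5, 10, 4, 6, 9, 12, 11, 7, 1]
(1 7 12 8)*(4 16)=(1 7 12 8)(4 16)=[0, 7, 2, 3, 16, 5, 6, 12, 1, 9, 10, 11, 8, 13, 14, 15, 4]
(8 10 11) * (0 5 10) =(0 5 10 11 8) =[5, 1, 2, 3, 4, 10, 6, 7, 0, 9, 11, 8]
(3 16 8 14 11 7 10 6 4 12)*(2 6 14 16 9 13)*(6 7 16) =(2 7 10 14 11 16 8 6 4 12 3 9 13) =[0, 1, 7, 9, 12, 5, 4, 10, 6, 13, 14, 16, 3, 2, 11, 15, 8]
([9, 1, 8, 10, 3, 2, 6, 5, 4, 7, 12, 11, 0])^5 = (0 8)(2 12)(3 7)(4 9)(5 10)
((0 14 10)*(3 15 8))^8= ((0 14 10)(3 15 8))^8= (0 10 14)(3 8 15)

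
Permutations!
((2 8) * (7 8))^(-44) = ((2 7 8))^(-44) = (2 7 8)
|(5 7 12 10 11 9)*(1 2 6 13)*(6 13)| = 6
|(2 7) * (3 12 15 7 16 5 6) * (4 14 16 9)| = 11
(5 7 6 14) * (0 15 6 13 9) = (0 15 6 14 5 7 13 9) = [15, 1, 2, 3, 4, 7, 14, 13, 8, 0, 10, 11, 12, 9, 5, 6]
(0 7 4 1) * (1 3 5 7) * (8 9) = (0 1)(3 5 7 4)(8 9) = [1, 0, 2, 5, 3, 7, 6, 4, 9, 8]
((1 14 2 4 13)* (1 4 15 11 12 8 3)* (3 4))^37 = ((1 14 2 15 11 12 8 4 13 3))^37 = (1 4 11 14 13 12 2 3 8 15)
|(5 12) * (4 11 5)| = |(4 11 5 12)| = 4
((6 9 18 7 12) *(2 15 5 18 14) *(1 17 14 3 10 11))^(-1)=((1 17 14 2 15 5 18 7 12 6 9 3 10 11))^(-1)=(1 11 10 3 9 6 12 7 18 5 15 2 14 17)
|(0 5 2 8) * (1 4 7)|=|(0 5 2 8)(1 4 7)|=12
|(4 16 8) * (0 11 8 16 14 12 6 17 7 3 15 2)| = |(0 11 8 4 14 12 6 17 7 3 15 2)| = 12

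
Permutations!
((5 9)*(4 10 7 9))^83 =(4 9 10 5 7)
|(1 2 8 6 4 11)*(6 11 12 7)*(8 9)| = 20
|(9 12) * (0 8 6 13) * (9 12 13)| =5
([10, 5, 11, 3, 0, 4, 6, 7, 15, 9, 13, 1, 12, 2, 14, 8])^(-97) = [4, 11, 13, 3, 5, 1, 6, 7, 15, 9, 0, 2, 12, 10, 14, 8]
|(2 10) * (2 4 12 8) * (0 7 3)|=15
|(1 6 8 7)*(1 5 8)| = 6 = |(1 6)(5 8 7)|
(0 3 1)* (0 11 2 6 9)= [3, 11, 6, 1, 4, 5, 9, 7, 8, 0, 10, 2]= (0 3 1 11 2 6 9)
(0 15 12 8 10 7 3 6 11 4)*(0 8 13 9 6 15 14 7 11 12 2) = (0 14 7 3 15 2)(4 8 10 11)(6 12 13 9) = [14, 1, 0, 15, 8, 5, 12, 3, 10, 6, 11, 4, 13, 9, 7, 2]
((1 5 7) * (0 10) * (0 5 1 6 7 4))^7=((0 10 5 4)(6 7))^7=(0 4 5 10)(6 7)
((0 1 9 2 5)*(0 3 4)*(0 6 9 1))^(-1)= ((2 5 3 4 6 9))^(-1)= (2 9 6 4 3 5)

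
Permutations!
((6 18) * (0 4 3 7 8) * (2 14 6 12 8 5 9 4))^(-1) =((0 2 14 6 18 12 8)(3 7 5 9 4))^(-1) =(0 8 12 18 6 14 2)(3 4 9 5 7)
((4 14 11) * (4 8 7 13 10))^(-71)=((4 14 11 8 7 13 10))^(-71)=(4 10 13 7 8 11 14)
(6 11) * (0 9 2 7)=(0 9 2 7)(6 11)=[9, 1, 7, 3, 4, 5, 11, 0, 8, 2, 10, 6]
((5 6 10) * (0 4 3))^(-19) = ((0 4 3)(5 6 10))^(-19) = (0 3 4)(5 10 6)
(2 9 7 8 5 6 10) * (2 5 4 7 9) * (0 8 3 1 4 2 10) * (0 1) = (0 8 2 10 5 6 1 4 7 3) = [8, 4, 10, 0, 7, 6, 1, 3, 2, 9, 5]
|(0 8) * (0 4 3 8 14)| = 6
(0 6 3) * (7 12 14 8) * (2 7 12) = (0 6 3)(2 7)(8 12 14) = [6, 1, 7, 0, 4, 5, 3, 2, 12, 9, 10, 11, 14, 13, 8]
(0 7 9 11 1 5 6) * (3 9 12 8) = (0 7 12 8 3 9 11 1 5 6) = [7, 5, 2, 9, 4, 6, 0, 12, 3, 11, 10, 1, 8]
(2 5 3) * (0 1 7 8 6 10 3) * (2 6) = (0 1 7 8 2 5)(3 6 10) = [1, 7, 5, 6, 4, 0, 10, 8, 2, 9, 3]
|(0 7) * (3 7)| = 3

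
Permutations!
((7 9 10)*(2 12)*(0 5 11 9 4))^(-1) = (0 4 7 10 9 11 5)(2 12)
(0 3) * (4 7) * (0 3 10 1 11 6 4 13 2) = (0 10 1 11 6 4 7 13 2) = [10, 11, 0, 3, 7, 5, 4, 13, 8, 9, 1, 6, 12, 2]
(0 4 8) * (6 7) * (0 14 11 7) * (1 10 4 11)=(0 11 7 6)(1 10 4 8 14)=[11, 10, 2, 3, 8, 5, 0, 6, 14, 9, 4, 7, 12, 13, 1]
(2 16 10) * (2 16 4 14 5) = (2 4 14 5)(10 16) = [0, 1, 4, 3, 14, 2, 6, 7, 8, 9, 16, 11, 12, 13, 5, 15, 10]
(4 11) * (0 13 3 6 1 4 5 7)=(0 13 3 6 1 4 11 5 7)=[13, 4, 2, 6, 11, 7, 1, 0, 8, 9, 10, 5, 12, 3]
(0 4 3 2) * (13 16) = [4, 1, 0, 2, 3, 5, 6, 7, 8, 9, 10, 11, 12, 16, 14, 15, 13] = (0 4 3 2)(13 16)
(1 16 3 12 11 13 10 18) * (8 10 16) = (1 8 10 18)(3 12 11 13 16) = [0, 8, 2, 12, 4, 5, 6, 7, 10, 9, 18, 13, 11, 16, 14, 15, 3, 17, 1]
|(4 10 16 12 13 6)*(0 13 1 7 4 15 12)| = 10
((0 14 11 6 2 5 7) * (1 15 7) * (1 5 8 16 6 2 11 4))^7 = (0 14 4 1 15 7)(2 16 11 8 6)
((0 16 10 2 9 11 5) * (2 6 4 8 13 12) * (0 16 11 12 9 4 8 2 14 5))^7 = (0 11)(2 4)(5 12 13 6 16 14 9 8 10)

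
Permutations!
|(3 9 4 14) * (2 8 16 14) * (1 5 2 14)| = |(1 5 2 8 16)(3 9 4 14)| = 20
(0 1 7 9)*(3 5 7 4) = (0 1 4 3 5 7 9) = [1, 4, 2, 5, 3, 7, 6, 9, 8, 0]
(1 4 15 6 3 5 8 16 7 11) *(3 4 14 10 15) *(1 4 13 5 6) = (1 14 10 15)(3 6 13 5 8 16 7 11 4) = [0, 14, 2, 6, 3, 8, 13, 11, 16, 9, 15, 4, 12, 5, 10, 1, 7]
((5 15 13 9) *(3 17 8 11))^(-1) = ((3 17 8 11)(5 15 13 9))^(-1) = (3 11 8 17)(5 9 13 15)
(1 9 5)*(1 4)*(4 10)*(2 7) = [0, 9, 7, 3, 1, 10, 6, 2, 8, 5, 4] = (1 9 5 10 4)(2 7)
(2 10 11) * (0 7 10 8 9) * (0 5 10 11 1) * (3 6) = (0 7 11 2 8 9 5 10 1)(3 6) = [7, 0, 8, 6, 4, 10, 3, 11, 9, 5, 1, 2]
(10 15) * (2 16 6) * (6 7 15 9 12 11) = [0, 1, 16, 3, 4, 5, 2, 15, 8, 12, 9, 6, 11, 13, 14, 10, 7] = (2 16 7 15 10 9 12 11 6)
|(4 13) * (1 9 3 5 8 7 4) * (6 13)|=|(1 9 3 5 8 7 4 6 13)|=9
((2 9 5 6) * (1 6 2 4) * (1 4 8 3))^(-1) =(1 3 8 6)(2 5 9)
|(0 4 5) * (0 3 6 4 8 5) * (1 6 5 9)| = |(0 8 9 1 6 4)(3 5)| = 6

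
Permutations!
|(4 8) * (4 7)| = |(4 8 7)| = 3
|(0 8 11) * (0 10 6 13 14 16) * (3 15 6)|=10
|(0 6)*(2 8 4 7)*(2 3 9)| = 6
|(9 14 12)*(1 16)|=6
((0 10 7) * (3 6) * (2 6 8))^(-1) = (0 7 10)(2 8 3 6)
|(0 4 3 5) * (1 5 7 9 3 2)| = 15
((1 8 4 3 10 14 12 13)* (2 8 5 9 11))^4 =((1 5 9 11 2 8 4 3 10 14 12 13))^4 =(1 2 10)(3 13 11)(4 12 9)(5 8 14)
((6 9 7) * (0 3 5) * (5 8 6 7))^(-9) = ((0 3 8 6 9 5))^(-9) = (0 6)(3 9)(5 8)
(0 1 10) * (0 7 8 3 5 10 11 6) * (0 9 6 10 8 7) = [1, 11, 2, 5, 4, 8, 9, 7, 3, 6, 0, 10] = (0 1 11 10)(3 5 8)(6 9)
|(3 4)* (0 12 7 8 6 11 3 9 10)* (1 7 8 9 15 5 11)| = |(0 12 8 6 1 7 9 10)(3 4 15 5 11)| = 40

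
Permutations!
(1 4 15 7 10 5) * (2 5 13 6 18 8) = [0, 4, 5, 3, 15, 1, 18, 10, 2, 9, 13, 11, 12, 6, 14, 7, 16, 17, 8] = (1 4 15 7 10 13 6 18 8 2 5)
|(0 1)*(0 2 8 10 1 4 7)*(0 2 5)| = 8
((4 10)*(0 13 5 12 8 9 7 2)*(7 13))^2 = ((0 7 2)(4 10)(5 12 8 9 13))^2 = (0 2 7)(5 8 13 12 9)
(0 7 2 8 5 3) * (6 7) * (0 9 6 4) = (0 4)(2 8 5 3 9 6 7) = [4, 1, 8, 9, 0, 3, 7, 2, 5, 6]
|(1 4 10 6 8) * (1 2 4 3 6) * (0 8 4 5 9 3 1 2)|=|(0 8)(2 5 9 3 6 4 10)|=14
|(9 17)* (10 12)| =2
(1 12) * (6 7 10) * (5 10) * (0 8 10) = (0 8 10 6 7 5)(1 12) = [8, 12, 2, 3, 4, 0, 7, 5, 10, 9, 6, 11, 1]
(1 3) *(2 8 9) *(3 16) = [0, 16, 8, 1, 4, 5, 6, 7, 9, 2, 10, 11, 12, 13, 14, 15, 3] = (1 16 3)(2 8 9)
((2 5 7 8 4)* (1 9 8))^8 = (1 9 8 4 2 5 7)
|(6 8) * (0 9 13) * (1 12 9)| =10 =|(0 1 12 9 13)(6 8)|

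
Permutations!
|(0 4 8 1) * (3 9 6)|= |(0 4 8 1)(3 9 6)|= 12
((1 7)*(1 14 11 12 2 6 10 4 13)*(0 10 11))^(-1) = (0 14 7 1 13 4 10)(2 12 11 6)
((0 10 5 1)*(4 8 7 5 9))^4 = ((0 10 9 4 8 7 5 1))^4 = (0 8)(1 4)(5 9)(7 10)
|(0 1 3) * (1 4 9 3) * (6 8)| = |(0 4 9 3)(6 8)| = 4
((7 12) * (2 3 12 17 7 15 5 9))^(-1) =((2 3 12 15 5 9)(7 17))^(-1) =(2 9 5 15 12 3)(7 17)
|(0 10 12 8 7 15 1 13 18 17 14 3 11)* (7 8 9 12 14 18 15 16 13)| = |(0 10 14 3 11)(1 7 16 13 15)(9 12)(17 18)| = 10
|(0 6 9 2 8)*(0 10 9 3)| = 12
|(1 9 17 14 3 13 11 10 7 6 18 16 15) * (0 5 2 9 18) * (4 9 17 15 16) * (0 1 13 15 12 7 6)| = 17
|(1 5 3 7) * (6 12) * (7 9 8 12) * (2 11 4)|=|(1 5 3 9 8 12 6 7)(2 11 4)|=24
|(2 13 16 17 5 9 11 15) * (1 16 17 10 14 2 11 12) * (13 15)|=12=|(1 16 10 14 2 15 11 13 17 5 9 12)|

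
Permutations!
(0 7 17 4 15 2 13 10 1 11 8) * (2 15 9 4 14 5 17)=[7, 11, 13, 3, 9, 17, 6, 2, 0, 4, 1, 8, 12, 10, 5, 15, 16, 14]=(0 7 2 13 10 1 11 8)(4 9)(5 17 14)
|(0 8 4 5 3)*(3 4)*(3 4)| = |(0 8 4 5 3)| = 5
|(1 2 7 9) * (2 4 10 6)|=7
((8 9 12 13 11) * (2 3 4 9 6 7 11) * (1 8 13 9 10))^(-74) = (1 2 6 4 11)(3 7 10 13 8)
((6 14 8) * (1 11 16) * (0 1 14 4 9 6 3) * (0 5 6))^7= (0 5 16 9 3 11 4 8 1 6 14)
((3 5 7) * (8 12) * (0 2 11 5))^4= (12)(0 7 11)(2 3 5)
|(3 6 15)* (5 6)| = |(3 5 6 15)| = 4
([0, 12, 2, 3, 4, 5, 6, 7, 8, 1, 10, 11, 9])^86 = [0, 9, 2, 3, 4, 5, 6, 7, 8, 12, 10, 11, 1]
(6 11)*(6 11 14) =(6 14) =[0, 1, 2, 3, 4, 5, 14, 7, 8, 9, 10, 11, 12, 13, 6]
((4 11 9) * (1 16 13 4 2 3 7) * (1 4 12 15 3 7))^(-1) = ((1 16 13 12 15 3)(2 7 4 11 9))^(-1) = (1 3 15 12 13 16)(2 9 11 4 7)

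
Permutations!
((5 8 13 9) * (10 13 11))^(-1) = ((5 8 11 10 13 9))^(-1) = (5 9 13 10 11 8)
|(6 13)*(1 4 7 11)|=|(1 4 7 11)(6 13)|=4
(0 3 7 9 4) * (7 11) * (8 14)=(0 3 11 7 9 4)(8 14)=[3, 1, 2, 11, 0, 5, 6, 9, 14, 4, 10, 7, 12, 13, 8]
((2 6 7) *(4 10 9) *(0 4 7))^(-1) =(0 6 2 7 9 10 4)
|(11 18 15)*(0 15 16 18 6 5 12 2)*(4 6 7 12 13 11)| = 10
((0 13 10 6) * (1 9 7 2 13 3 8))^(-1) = (0 6 10 13 2 7 9 1 8 3)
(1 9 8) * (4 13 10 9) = [0, 4, 2, 3, 13, 5, 6, 7, 1, 8, 9, 11, 12, 10] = (1 4 13 10 9 8)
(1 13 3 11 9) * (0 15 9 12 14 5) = (0 15 9 1 13 3 11 12 14 5) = [15, 13, 2, 11, 4, 0, 6, 7, 8, 1, 10, 12, 14, 3, 5, 9]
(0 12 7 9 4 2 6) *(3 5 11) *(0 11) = [12, 1, 6, 5, 2, 0, 11, 9, 8, 4, 10, 3, 7] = (0 12 7 9 4 2 6 11 3 5)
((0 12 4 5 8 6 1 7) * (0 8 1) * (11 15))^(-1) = (0 6 8 7 1 5 4 12)(11 15)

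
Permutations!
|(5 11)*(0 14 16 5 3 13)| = 7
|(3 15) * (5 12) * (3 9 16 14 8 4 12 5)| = |(3 15 9 16 14 8 4 12)| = 8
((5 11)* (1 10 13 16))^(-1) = (1 16 13 10)(5 11)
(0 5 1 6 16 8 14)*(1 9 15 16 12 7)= [5, 6, 2, 3, 4, 9, 12, 1, 14, 15, 10, 11, 7, 13, 0, 16, 8]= (0 5 9 15 16 8 14)(1 6 12 7)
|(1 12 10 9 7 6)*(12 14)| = |(1 14 12 10 9 7 6)| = 7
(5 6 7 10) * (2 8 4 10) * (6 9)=(2 8 4 10 5 9 6 7)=[0, 1, 8, 3, 10, 9, 7, 2, 4, 6, 5]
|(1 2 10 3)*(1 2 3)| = 4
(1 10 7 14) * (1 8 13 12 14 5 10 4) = [0, 4, 2, 3, 1, 10, 6, 5, 13, 9, 7, 11, 14, 12, 8] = (1 4)(5 10 7)(8 13 12 14)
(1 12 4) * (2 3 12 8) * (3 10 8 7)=[0, 7, 10, 12, 1, 5, 6, 3, 2, 9, 8, 11, 4]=(1 7 3 12 4)(2 10 8)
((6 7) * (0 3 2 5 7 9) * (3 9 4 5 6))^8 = ((0 9)(2 6 4 5 7 3))^8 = (9)(2 4 7)(3 6 5)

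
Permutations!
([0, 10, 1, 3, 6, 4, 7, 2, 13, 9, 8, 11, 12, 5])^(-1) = [0, 2, 7, 3, 5, 13, 4, 6, 10, 9, 1, 11, 12, 8]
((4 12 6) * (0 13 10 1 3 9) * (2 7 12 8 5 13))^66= ((0 2 7 12 6 4 8 5 13 10 1 3 9))^66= (0 2 7 12 6 4 8 5 13 10 1 3 9)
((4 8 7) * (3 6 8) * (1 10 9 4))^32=(10)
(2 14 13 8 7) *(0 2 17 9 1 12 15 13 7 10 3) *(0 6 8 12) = (0 2 14 7 17 9 1)(3 6 8 10)(12 15 13) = [2, 0, 14, 6, 4, 5, 8, 17, 10, 1, 3, 11, 15, 12, 7, 13, 16, 9]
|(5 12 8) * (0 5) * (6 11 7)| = |(0 5 12 8)(6 11 7)| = 12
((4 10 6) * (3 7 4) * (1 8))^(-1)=(1 8)(3 6 10 4 7)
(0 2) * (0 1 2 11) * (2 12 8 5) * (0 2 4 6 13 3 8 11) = (1 12 11 2)(3 8 5 4 6 13) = [0, 12, 1, 8, 6, 4, 13, 7, 5, 9, 10, 2, 11, 3]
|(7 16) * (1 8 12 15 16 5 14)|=8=|(1 8 12 15 16 7 5 14)|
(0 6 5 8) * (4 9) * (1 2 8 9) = [6, 2, 8, 3, 1, 9, 5, 7, 0, 4] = (0 6 5 9 4 1 2 8)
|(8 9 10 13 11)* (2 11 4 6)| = |(2 11 8 9 10 13 4 6)| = 8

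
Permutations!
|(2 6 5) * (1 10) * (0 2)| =4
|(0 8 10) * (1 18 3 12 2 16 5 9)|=24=|(0 8 10)(1 18 3 12 2 16 5 9)|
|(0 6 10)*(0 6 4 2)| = 6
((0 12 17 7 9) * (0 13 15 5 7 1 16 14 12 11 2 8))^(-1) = (0 8 2 11)(1 17 12 14 16)(5 15 13 9 7)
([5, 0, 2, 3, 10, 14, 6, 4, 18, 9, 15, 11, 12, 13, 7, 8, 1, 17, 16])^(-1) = (0 1 16 18 8 15 10 4 7 14 5)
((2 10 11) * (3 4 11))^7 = ((2 10 3 4 11))^7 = (2 3 11 10 4)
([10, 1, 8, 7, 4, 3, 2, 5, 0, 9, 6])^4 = (0 8 2 6 10)(3 7 5)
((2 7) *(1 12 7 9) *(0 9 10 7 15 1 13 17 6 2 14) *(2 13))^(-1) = (0 14 7 10 2 9)(1 15 12)(6 17 13)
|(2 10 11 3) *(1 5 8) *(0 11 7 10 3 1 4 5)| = 6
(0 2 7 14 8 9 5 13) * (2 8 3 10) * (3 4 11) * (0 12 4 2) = (0 8 9 5 13 12 4 11 3 10)(2 7 14) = [8, 1, 7, 10, 11, 13, 6, 14, 9, 5, 0, 3, 4, 12, 2]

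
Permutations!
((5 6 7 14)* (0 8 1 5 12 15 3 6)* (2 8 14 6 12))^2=(0 2 1)(3 15 12)(5 14 8)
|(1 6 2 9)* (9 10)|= |(1 6 2 10 9)|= 5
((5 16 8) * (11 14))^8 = ((5 16 8)(11 14))^8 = (5 8 16)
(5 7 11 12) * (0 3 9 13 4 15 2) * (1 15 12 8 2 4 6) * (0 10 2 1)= [3, 15, 10, 9, 12, 7, 0, 11, 1, 13, 2, 8, 5, 6, 14, 4]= (0 3 9 13 6)(1 15 4 12 5 7 11 8)(2 10)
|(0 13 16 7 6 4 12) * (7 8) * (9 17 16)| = |(0 13 9 17 16 8 7 6 4 12)| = 10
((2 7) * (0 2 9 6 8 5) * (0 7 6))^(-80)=((0 2 6 8 5 7 9))^(-80)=(0 5 2 7 6 9 8)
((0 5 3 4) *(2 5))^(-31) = ((0 2 5 3 4))^(-31) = (0 4 3 5 2)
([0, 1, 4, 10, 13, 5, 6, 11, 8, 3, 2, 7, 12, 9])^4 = [0, 1, 3, 13, 10, 5, 6, 7, 8, 4, 9, 11, 12, 2]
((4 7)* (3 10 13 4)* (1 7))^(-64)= ((1 7 3 10 13 4))^(-64)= (1 3 13)(4 7 10)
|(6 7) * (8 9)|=2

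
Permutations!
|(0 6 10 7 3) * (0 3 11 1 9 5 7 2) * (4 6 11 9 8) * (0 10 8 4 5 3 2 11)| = 11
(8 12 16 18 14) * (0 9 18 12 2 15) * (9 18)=(0 18 14 8 2 15)(12 16)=[18, 1, 15, 3, 4, 5, 6, 7, 2, 9, 10, 11, 16, 13, 8, 0, 12, 17, 14]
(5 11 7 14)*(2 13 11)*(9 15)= (2 13 11 7 14 5)(9 15)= [0, 1, 13, 3, 4, 2, 6, 14, 8, 15, 10, 7, 12, 11, 5, 9]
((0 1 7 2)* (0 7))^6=(7)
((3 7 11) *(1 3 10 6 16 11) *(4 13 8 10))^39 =(4 6 13 16 8 11 10)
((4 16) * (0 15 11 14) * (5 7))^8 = ((0 15 11 14)(4 16)(5 7))^8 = (16)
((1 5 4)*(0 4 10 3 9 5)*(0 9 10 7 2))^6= ((0 4 1 9 5 7 2)(3 10))^6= (10)(0 2 7 5 9 1 4)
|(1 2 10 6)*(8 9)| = 4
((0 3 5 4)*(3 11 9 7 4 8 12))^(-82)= ((0 11 9 7 4)(3 5 8 12))^(-82)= (0 7 11 4 9)(3 8)(5 12)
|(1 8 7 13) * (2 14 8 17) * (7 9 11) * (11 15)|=10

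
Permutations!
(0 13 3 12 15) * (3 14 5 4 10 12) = [13, 1, 2, 3, 10, 4, 6, 7, 8, 9, 12, 11, 15, 14, 5, 0] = (0 13 14 5 4 10 12 15)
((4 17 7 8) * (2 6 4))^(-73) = (2 8 7 17 4 6)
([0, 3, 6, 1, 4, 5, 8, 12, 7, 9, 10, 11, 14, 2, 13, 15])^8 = [0, 1, 6, 3, 4, 5, 8, 12, 7, 9, 10, 11, 14, 2, 13, 15]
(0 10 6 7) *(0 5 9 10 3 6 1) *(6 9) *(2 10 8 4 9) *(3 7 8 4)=(0 7 5 6 8 3 2 10 1)(4 9)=[7, 0, 10, 2, 9, 6, 8, 5, 3, 4, 1]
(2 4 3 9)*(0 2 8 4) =[2, 1, 0, 9, 3, 5, 6, 7, 4, 8] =(0 2)(3 9 8 4)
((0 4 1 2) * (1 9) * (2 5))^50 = ((0 4 9 1 5 2))^50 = (0 9 5)(1 2 4)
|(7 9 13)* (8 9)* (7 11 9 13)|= 5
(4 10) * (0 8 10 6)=[8, 1, 2, 3, 6, 5, 0, 7, 10, 9, 4]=(0 8 10 4 6)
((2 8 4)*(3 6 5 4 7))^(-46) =(2 3 4 7 5 8 6)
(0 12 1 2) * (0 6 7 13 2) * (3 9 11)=(0 12 1)(2 6 7 13)(3 9 11)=[12, 0, 6, 9, 4, 5, 7, 13, 8, 11, 10, 3, 1, 2]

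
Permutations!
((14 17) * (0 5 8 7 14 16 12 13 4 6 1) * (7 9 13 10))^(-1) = ((0 5 8 9 13 4 6 1)(7 14 17 16 12 10))^(-1) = (0 1 6 4 13 9 8 5)(7 10 12 16 17 14)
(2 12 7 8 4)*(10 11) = (2 12 7 8 4)(10 11) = [0, 1, 12, 3, 2, 5, 6, 8, 4, 9, 11, 10, 7]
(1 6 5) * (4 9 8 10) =(1 6 5)(4 9 8 10) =[0, 6, 2, 3, 9, 1, 5, 7, 10, 8, 4]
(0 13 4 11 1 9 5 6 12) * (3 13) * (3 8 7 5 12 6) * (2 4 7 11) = (0 8 11 1 9 12)(2 4)(3 13 7 5) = [8, 9, 4, 13, 2, 3, 6, 5, 11, 12, 10, 1, 0, 7]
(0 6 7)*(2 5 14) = (0 6 7)(2 5 14) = [6, 1, 5, 3, 4, 14, 7, 0, 8, 9, 10, 11, 12, 13, 2]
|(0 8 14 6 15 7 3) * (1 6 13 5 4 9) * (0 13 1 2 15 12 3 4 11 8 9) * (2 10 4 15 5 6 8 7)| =|(0 9 10 4)(1 8 14)(2 5 11 7 15)(3 13 6 12)| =60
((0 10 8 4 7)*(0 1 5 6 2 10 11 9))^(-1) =((0 11 9)(1 5 6 2 10 8 4 7))^(-1) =(0 9 11)(1 7 4 8 10 2 6 5)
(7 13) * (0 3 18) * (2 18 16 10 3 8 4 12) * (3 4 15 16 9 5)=[8, 1, 18, 9, 12, 3, 6, 13, 15, 5, 4, 11, 2, 7, 14, 16, 10, 17, 0]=(0 8 15 16 10 4 12 2 18)(3 9 5)(7 13)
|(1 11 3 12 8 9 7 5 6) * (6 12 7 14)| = 10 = |(1 11 3 7 5 12 8 9 14 6)|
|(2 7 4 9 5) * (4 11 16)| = |(2 7 11 16 4 9 5)| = 7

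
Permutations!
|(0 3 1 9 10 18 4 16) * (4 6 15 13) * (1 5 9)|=|(0 3 5 9 10 18 6 15 13 4 16)|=11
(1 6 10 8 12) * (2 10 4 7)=(1 6 4 7 2 10 8 12)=[0, 6, 10, 3, 7, 5, 4, 2, 12, 9, 8, 11, 1]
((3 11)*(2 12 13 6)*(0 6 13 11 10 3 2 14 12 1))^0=(14)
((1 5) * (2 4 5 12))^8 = ((1 12 2 4 5))^8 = (1 4 12 5 2)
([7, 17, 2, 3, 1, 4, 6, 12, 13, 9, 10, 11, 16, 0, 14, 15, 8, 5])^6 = [0, 5, 2, 3, 17, 1, 6, 7, 8, 9, 10, 11, 12, 13, 14, 15, 16, 4]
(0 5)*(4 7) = (0 5)(4 7) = [5, 1, 2, 3, 7, 0, 6, 4]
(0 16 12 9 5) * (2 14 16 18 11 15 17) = (0 18 11 15 17 2 14 16 12 9 5) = [18, 1, 14, 3, 4, 0, 6, 7, 8, 5, 10, 15, 9, 13, 16, 17, 12, 2, 11]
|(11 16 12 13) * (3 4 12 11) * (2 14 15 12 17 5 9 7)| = 22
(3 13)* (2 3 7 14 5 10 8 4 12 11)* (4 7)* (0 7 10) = [7, 1, 3, 13, 12, 0, 6, 14, 10, 9, 8, 2, 11, 4, 5] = (0 7 14 5)(2 3 13 4 12 11)(8 10)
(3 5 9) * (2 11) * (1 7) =(1 7)(2 11)(3 5 9) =[0, 7, 11, 5, 4, 9, 6, 1, 8, 3, 10, 2]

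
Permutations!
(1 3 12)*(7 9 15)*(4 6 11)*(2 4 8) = (1 3 12)(2 4 6 11 8)(7 9 15) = [0, 3, 4, 12, 6, 5, 11, 9, 2, 15, 10, 8, 1, 13, 14, 7]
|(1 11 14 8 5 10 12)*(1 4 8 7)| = |(1 11 14 7)(4 8 5 10 12)| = 20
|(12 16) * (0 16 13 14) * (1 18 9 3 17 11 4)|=35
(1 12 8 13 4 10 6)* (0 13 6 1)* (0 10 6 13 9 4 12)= (0 9 4 6 10 1)(8 13 12)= [9, 0, 2, 3, 6, 5, 10, 7, 13, 4, 1, 11, 8, 12]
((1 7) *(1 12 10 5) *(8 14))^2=(14)(1 12 5 7 10)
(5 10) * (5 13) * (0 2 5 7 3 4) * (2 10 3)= (0 10 13 7 2 5 3 4)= [10, 1, 5, 4, 0, 3, 6, 2, 8, 9, 13, 11, 12, 7]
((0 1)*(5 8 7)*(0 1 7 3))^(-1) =((0 7 5 8 3))^(-1) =(0 3 8 5 7)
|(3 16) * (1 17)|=|(1 17)(3 16)|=2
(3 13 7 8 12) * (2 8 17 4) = (2 8 12 3 13 7 17 4) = [0, 1, 8, 13, 2, 5, 6, 17, 12, 9, 10, 11, 3, 7, 14, 15, 16, 4]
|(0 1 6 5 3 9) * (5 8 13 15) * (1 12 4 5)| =|(0 12 4 5 3 9)(1 6 8 13 15)| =30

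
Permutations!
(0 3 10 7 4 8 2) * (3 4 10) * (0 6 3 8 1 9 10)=(0 4 1 9 10 7)(2 6 3 8)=[4, 9, 6, 8, 1, 5, 3, 0, 2, 10, 7]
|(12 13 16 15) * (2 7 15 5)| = |(2 7 15 12 13 16 5)| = 7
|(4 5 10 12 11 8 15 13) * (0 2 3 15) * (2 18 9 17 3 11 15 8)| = |(0 18 9 17 3 8)(2 11)(4 5 10 12 15 13)| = 6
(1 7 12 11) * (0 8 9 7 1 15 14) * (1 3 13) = (0 8 9 7 12 11 15 14)(1 3 13) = [8, 3, 2, 13, 4, 5, 6, 12, 9, 7, 10, 15, 11, 1, 0, 14]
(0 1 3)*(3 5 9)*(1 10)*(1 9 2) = (0 10 9 3)(1 5 2) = [10, 5, 1, 0, 4, 2, 6, 7, 8, 3, 9]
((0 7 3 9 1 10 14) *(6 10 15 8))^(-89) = ((0 7 3 9 1 15 8 6 10 14))^(-89) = (0 7 3 9 1 15 8 6 10 14)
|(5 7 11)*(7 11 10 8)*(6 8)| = |(5 11)(6 8 7 10)| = 4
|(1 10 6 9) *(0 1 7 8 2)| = 8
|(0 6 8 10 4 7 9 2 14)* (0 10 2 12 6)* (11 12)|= 10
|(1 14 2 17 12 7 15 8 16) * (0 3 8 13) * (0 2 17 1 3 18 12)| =|(0 18 12 7 15 13 2 1 14 17)(3 8 16)| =30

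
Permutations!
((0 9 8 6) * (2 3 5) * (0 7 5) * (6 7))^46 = ((0 9 8 7 5 2 3))^46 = (0 5 9 2 8 3 7)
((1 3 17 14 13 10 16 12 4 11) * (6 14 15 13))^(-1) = (1 11 4 12 16 10 13 15 17 3)(6 14)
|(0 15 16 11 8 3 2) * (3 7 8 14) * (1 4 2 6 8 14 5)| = |(0 15 16 11 5 1 4 2)(3 6 8 7 14)| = 40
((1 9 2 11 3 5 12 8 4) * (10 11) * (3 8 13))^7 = (3 13 12 5)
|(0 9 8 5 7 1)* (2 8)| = 7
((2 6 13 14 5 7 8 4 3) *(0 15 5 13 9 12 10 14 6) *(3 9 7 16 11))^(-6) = ((0 15 5 16 11 3 2)(4 9 12 10 14 13 6 7 8))^(-6) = (0 15 5 16 11 3 2)(4 10 6)(7 9 14)(8 12 13)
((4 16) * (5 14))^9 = ((4 16)(5 14))^9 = (4 16)(5 14)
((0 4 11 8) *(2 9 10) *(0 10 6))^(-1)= (0 6 9 2 10 8 11 4)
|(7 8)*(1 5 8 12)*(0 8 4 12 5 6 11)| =9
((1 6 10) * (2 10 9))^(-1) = (1 10 2 9 6)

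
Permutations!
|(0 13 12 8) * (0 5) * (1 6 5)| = 7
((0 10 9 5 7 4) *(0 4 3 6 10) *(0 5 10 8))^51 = ((0 5 7 3 6 8)(9 10))^51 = (0 3)(5 6)(7 8)(9 10)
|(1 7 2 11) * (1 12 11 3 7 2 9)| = 10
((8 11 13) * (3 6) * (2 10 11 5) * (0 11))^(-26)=(0 13 5 10 11 8 2)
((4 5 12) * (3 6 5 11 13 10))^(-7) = (3 6 5 12 4 11 13 10)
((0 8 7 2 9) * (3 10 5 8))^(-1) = (0 9 2 7 8 5 10 3)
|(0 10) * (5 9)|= 2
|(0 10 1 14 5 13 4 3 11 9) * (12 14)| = |(0 10 1 12 14 5 13 4 3 11 9)| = 11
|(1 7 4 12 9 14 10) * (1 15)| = 8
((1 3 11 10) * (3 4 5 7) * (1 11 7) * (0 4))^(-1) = (0 1 5 4)(3 7)(10 11)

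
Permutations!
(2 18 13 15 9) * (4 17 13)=(2 18 4 17 13 15 9)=[0, 1, 18, 3, 17, 5, 6, 7, 8, 2, 10, 11, 12, 15, 14, 9, 16, 13, 4]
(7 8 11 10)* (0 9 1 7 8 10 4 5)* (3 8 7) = (0 9 1 3 8 11 4 5)(7 10) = [9, 3, 2, 8, 5, 0, 6, 10, 11, 1, 7, 4]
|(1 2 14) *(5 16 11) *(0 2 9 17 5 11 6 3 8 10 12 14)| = 22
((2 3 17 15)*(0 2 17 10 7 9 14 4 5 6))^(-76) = ((0 2 3 10 7 9 14 4 5 6)(15 17))^(-76) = (17)(0 7 5 3 14)(2 9 6 10 4)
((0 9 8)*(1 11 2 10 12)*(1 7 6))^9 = (1 2 12 6 11 10 7)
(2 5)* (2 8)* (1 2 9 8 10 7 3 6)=(1 2 5 10 7 3 6)(8 9)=[0, 2, 5, 6, 4, 10, 1, 3, 9, 8, 7]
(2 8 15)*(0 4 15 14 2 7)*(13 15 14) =[4, 1, 8, 3, 14, 5, 6, 0, 13, 9, 10, 11, 12, 15, 2, 7] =(0 4 14 2 8 13 15 7)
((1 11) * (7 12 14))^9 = ((1 11)(7 12 14))^9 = (14)(1 11)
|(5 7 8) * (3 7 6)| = |(3 7 8 5 6)| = 5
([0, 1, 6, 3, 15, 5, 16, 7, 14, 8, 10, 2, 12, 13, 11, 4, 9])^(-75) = [0, 1, 16, 3, 15, 5, 9, 7, 11, 14, 10, 6, 12, 13, 2, 4, 8]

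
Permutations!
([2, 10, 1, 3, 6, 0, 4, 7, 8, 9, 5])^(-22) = (0 10 2 5 1)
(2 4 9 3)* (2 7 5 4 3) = [0, 1, 3, 7, 9, 4, 6, 5, 8, 2] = (2 3 7 5 4 9)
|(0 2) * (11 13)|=2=|(0 2)(11 13)|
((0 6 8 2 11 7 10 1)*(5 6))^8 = (0 1 10 7 11 2 8 6 5)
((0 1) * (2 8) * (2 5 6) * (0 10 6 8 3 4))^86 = (0 10 2 4 1 6 3)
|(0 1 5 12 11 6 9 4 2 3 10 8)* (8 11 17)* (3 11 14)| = |(0 1 5 12 17 8)(2 11 6 9 4)(3 10 14)| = 30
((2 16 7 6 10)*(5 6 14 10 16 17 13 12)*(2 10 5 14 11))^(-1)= (2 11 7 16 6 5 14 12 13 17)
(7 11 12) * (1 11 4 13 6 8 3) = (1 11 12 7 4 13 6 8 3) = [0, 11, 2, 1, 13, 5, 8, 4, 3, 9, 10, 12, 7, 6]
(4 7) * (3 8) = (3 8)(4 7) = [0, 1, 2, 8, 7, 5, 6, 4, 3]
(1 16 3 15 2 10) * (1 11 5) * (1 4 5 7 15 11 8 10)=(1 16 3 11 7 15 2)(4 5)(8 10)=[0, 16, 1, 11, 5, 4, 6, 15, 10, 9, 8, 7, 12, 13, 14, 2, 3]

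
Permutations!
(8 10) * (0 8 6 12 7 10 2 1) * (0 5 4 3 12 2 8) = (1 5 4 3 12 7 10 6 2) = [0, 5, 1, 12, 3, 4, 2, 10, 8, 9, 6, 11, 7]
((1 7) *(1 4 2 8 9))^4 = (1 8 4)(2 7 9)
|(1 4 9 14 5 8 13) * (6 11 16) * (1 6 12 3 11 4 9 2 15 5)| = |(1 9 14)(2 15 5 8 13 6 4)(3 11 16 12)| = 84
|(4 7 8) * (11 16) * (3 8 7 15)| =|(3 8 4 15)(11 16)| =4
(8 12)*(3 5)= (3 5)(8 12)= [0, 1, 2, 5, 4, 3, 6, 7, 12, 9, 10, 11, 8]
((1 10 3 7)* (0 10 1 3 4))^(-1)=((0 10 4)(3 7))^(-1)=(0 4 10)(3 7)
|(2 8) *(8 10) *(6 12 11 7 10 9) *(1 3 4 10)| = 11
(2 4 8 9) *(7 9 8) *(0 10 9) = (0 10 9 2 4 7) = [10, 1, 4, 3, 7, 5, 6, 0, 8, 2, 9]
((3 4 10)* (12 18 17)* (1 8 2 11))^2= ((1 8 2 11)(3 4 10)(12 18 17))^2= (1 2)(3 10 4)(8 11)(12 17 18)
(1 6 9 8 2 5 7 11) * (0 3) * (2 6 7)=(0 3)(1 7 11)(2 5)(6 9 8)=[3, 7, 5, 0, 4, 2, 9, 11, 6, 8, 10, 1]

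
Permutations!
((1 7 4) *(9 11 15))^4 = (1 7 4)(9 11 15)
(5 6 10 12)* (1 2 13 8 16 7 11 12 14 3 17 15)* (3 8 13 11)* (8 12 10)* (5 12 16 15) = [0, 2, 11, 17, 4, 6, 8, 3, 15, 9, 14, 10, 12, 13, 16, 1, 7, 5] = (1 2 11 10 14 16 7 3 17 5 6 8 15)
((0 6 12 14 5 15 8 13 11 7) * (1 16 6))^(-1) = (0 7 11 13 8 15 5 14 12 6 16 1)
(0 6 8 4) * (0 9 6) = (4 9 6 8) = [0, 1, 2, 3, 9, 5, 8, 7, 4, 6]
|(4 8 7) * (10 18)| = 6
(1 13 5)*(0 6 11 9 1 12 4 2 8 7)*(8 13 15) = (0 6 11 9 1 15 8 7)(2 13 5 12 4) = [6, 15, 13, 3, 2, 12, 11, 0, 7, 1, 10, 9, 4, 5, 14, 8]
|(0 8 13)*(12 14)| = 6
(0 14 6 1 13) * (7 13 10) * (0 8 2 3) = [14, 10, 3, 0, 4, 5, 1, 13, 2, 9, 7, 11, 12, 8, 6] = (0 14 6 1 10 7 13 8 2 3)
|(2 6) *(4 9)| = |(2 6)(4 9)| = 2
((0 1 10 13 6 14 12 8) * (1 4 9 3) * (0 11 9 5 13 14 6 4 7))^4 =(1 8)(3 12)(4 5 13)(9 14)(10 11) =((0 7)(1 10 14 12 8 11 9 3)(4 5 13))^4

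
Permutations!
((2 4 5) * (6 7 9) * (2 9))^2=((2 4 5 9 6 7))^2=(2 5 6)(4 9 7)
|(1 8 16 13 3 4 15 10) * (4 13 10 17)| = |(1 8 16 10)(3 13)(4 15 17)| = 12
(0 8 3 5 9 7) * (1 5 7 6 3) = (0 8 1 5 9 6 3 7) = [8, 5, 2, 7, 4, 9, 3, 0, 1, 6]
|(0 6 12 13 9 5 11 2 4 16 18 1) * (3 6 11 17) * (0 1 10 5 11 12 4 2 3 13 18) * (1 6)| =|(0 12 18 10 5 17 13 9 11 3 1 6 4 16)| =14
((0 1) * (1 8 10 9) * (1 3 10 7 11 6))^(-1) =(0 1 6 11 7 8)(3 9 10)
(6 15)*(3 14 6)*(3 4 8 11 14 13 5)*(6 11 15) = [0, 1, 2, 13, 8, 3, 6, 7, 15, 9, 10, 14, 12, 5, 11, 4] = (3 13 5)(4 8 15)(11 14)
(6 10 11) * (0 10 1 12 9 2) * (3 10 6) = (0 6 1 12 9 2)(3 10 11) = [6, 12, 0, 10, 4, 5, 1, 7, 8, 2, 11, 3, 9]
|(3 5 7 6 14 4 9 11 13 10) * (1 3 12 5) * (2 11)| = 22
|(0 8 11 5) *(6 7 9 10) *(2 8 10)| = |(0 10 6 7 9 2 8 11 5)| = 9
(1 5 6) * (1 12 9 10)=(1 5 6 12 9 10)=[0, 5, 2, 3, 4, 6, 12, 7, 8, 10, 1, 11, 9]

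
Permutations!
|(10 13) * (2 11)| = 2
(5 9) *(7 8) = (5 9)(7 8) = [0, 1, 2, 3, 4, 9, 6, 8, 7, 5]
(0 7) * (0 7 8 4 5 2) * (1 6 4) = [8, 6, 0, 3, 5, 2, 4, 7, 1] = (0 8 1 6 4 5 2)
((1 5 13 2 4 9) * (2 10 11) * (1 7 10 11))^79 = ((1 5 13 11 2 4 9 7 10))^79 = (1 7 4 11 5 10 9 2 13)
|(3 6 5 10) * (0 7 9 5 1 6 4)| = 14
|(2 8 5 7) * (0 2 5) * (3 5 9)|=12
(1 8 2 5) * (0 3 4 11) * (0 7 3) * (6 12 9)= (1 8 2 5)(3 4 11 7)(6 12 9)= [0, 8, 5, 4, 11, 1, 12, 3, 2, 6, 10, 7, 9]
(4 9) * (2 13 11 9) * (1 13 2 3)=[0, 13, 2, 1, 3, 5, 6, 7, 8, 4, 10, 9, 12, 11]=(1 13 11 9 4 3)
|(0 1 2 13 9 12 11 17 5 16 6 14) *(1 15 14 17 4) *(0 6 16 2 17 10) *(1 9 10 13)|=12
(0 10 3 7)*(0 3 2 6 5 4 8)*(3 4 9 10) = [3, 1, 6, 7, 8, 9, 5, 4, 0, 10, 2] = (0 3 7 4 8)(2 6 5 9 10)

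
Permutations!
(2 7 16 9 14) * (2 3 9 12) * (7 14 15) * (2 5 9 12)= (2 14 3 12 5 9 15 7 16)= [0, 1, 14, 12, 4, 9, 6, 16, 8, 15, 10, 11, 5, 13, 3, 7, 2]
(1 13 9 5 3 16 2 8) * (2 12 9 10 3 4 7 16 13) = (1 2 8)(3 13 10)(4 7 16 12 9 5) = [0, 2, 8, 13, 7, 4, 6, 16, 1, 5, 3, 11, 9, 10, 14, 15, 12]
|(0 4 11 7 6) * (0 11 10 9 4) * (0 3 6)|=15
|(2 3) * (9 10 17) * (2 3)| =3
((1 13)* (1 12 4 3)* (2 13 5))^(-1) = ((1 5 2 13 12 4 3))^(-1) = (1 3 4 12 13 2 5)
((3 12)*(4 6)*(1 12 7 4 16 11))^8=((1 12 3 7 4 6 16 11))^8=(16)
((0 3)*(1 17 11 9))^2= (1 11)(9 17)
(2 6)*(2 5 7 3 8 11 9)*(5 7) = (2 6 7 3 8 11 9) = [0, 1, 6, 8, 4, 5, 7, 3, 11, 2, 10, 9]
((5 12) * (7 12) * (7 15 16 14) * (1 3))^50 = ((1 3)(5 15 16 14 7 12))^50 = (5 16 7)(12 15 14)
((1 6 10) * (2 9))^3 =(10)(2 9)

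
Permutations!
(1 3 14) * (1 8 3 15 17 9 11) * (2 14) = (1 15 17 9 11)(2 14 8 3) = [0, 15, 14, 2, 4, 5, 6, 7, 3, 11, 10, 1, 12, 13, 8, 17, 16, 9]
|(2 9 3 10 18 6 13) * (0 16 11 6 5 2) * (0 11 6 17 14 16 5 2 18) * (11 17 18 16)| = |(0 5 16 6 13 17 14 11 18 2 9 3 10)| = 13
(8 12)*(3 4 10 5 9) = (3 4 10 5 9)(8 12) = [0, 1, 2, 4, 10, 9, 6, 7, 12, 3, 5, 11, 8]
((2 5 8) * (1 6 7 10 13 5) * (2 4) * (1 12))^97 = (1 4 13 6 2 5 7 12 8 10)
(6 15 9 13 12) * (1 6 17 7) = [0, 6, 2, 3, 4, 5, 15, 1, 8, 13, 10, 11, 17, 12, 14, 9, 16, 7] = (1 6 15 9 13 12 17 7)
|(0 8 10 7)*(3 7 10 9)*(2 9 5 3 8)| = 7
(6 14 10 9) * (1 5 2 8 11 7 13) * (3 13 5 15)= (1 15 3 13)(2 8 11 7 5)(6 14 10 9)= [0, 15, 8, 13, 4, 2, 14, 5, 11, 6, 9, 7, 12, 1, 10, 3]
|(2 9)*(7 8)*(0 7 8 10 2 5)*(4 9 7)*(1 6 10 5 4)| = 14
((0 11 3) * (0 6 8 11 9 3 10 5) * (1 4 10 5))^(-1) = ((0 9 3 6 8 11 5)(1 4 10))^(-1) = (0 5 11 8 6 3 9)(1 10 4)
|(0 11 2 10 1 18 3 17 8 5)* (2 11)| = |(0 2 10 1 18 3 17 8 5)| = 9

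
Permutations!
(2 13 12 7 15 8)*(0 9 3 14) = (0 9 3 14)(2 13 12 7 15 8) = [9, 1, 13, 14, 4, 5, 6, 15, 2, 3, 10, 11, 7, 12, 0, 8]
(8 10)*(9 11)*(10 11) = (8 11 9 10) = [0, 1, 2, 3, 4, 5, 6, 7, 11, 10, 8, 9]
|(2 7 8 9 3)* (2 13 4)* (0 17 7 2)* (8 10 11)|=10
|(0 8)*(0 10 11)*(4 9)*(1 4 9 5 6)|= 4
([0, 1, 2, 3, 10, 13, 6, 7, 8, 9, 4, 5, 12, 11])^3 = (13)(4 10)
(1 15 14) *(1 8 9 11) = (1 15 14 8 9 11) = [0, 15, 2, 3, 4, 5, 6, 7, 9, 11, 10, 1, 12, 13, 8, 14]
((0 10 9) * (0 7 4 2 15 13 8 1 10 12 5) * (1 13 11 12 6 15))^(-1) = (0 5 12 11 15 6)(1 2 4 7 9 10)(8 13)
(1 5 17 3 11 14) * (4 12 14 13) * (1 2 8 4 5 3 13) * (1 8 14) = (1 3 11 8 4 12)(2 14)(5 17 13) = [0, 3, 14, 11, 12, 17, 6, 7, 4, 9, 10, 8, 1, 5, 2, 15, 16, 13]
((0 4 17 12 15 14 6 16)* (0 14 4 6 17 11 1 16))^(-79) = (0 6)(1 16 14 17 12 15 4 11)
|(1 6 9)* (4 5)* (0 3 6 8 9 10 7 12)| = |(0 3 6 10 7 12)(1 8 9)(4 5)| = 6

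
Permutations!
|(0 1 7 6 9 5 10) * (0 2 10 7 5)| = 6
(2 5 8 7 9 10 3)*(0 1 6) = (0 1 6)(2 5 8 7 9 10 3) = [1, 6, 5, 2, 4, 8, 0, 9, 7, 10, 3]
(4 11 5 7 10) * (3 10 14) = (3 10 4 11 5 7 14) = [0, 1, 2, 10, 11, 7, 6, 14, 8, 9, 4, 5, 12, 13, 3]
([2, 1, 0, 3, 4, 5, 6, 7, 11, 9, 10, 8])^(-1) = (0 2)(8 11)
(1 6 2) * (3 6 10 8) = (1 10 8 3 6 2) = [0, 10, 1, 6, 4, 5, 2, 7, 3, 9, 8]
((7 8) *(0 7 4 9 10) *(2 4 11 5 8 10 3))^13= ((0 7 10)(2 4 9 3)(5 8 11))^13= (0 7 10)(2 4 9 3)(5 8 11)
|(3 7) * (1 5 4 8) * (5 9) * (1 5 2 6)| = 12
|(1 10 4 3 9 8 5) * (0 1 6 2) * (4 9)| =|(0 1 10 9 8 5 6 2)(3 4)| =8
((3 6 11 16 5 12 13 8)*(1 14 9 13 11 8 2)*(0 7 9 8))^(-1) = (0 6 3 8 14 1 2 13 9 7)(5 16 11 12)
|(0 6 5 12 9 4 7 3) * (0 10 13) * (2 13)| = |(0 6 5 12 9 4 7 3 10 2 13)| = 11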